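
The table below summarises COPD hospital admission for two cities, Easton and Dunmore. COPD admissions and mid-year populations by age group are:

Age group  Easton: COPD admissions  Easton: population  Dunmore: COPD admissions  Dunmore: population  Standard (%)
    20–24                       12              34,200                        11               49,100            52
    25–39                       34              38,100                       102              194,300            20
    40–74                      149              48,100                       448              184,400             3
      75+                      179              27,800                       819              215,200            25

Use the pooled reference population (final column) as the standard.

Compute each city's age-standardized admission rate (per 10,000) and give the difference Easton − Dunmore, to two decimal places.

Age-specific rates per 10,000 for Easton: 3.51, 8.92, 30.98, 64.39.
For Dunmore: 2.24, 5.25, 24.30, 38.06.
Standard weights: 0.52, 0.20, 0.03, 0.25.
Easton: 0.5200×3.51 + 0.2000×8.92 + 0.0300×30.98 + 0.2500×64.39 = 20.6358 per 10,000.
Dunmore: 0.5200×2.24 + 0.2000×5.25 + 0.0300×24.30 + 0.2500×38.06 = 12.4581 per 10,000.
Difference = 20.6358 − 12.4581 = 8.1776.

8.18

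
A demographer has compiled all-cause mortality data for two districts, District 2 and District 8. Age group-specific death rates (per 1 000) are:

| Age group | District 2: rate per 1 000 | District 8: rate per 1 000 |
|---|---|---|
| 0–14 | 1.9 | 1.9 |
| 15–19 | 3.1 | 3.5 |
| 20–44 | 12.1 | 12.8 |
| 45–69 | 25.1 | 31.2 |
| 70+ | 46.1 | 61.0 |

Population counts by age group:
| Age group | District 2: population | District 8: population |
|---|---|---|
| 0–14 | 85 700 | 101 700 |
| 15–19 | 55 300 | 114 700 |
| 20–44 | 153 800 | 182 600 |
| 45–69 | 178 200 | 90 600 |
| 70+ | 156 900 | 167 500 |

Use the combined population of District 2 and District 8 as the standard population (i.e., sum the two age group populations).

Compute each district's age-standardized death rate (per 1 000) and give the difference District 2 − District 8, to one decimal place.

Combined standard total = 1 287 000; weights = 0.1456, 0.1321, 0.2614, 0.2089, 0.2521.
District 2: 0.1456×1.9 + 0.1321×3.1 + 0.2614×12.1 + 0.2089×25.1 + 0.2521×46.1 = 20.7111 per 1 000.
District 8: 0.1456×1.9 + 0.1321×3.5 + 0.2614×12.8 + 0.2089×31.2 + 0.2521×61.0 = 25.9766 per 1 000.
Difference = 20.7111 − 25.9766 = -5.2655.

-5.3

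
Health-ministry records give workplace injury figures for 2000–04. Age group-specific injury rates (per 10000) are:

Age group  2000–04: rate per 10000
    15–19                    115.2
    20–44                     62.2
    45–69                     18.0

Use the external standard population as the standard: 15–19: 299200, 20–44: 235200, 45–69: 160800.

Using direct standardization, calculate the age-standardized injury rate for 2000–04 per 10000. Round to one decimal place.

Standard total = 695200; weights = 0.4304, 0.3383, 0.2313.
Standardized rate: 0.4304×115.2 + 0.3383×62.2 + 0.2313×18.0 = 74.7867 per 10000.

74.8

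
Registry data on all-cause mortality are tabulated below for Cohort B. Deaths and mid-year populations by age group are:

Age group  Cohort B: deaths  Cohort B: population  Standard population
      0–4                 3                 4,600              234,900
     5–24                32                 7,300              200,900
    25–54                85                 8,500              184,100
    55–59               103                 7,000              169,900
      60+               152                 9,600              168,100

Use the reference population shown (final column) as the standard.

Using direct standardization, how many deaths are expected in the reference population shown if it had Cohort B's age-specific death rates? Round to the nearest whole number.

Age-specific rates per 1,000 for Cohort B: 0.652, 4.384, 10.000, 14.714, 15.833.
Expected deaths = Σ (standard pop × age-specific rate ÷ 1,000)
= 234,900×0.652/1,000 + 200,900×4.384/1,000 + 184,100×10.000/1,000 + 169,900×14.714/1,000 + 168,100×15.833/1,000
= 153.20 + 880.66 + 1841.00 + 2499.96 + 2661.58 = 8036.39.

8036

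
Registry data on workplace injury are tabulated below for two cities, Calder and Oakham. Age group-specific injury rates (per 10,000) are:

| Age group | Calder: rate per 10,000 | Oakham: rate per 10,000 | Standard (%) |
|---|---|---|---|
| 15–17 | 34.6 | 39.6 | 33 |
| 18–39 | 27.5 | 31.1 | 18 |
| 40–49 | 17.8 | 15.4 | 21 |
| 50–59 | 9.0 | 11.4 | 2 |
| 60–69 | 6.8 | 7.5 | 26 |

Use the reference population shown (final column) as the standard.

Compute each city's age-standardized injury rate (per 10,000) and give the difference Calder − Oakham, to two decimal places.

Standard weights: 0.33, 0.18, 0.21, 0.02, 0.26.
Calder: 0.3300×34.6 + 0.1800×27.5 + 0.2100×17.8 + 0.0200×9.0 + 0.2600×6.8 = 22.0540 per 10,000.
Oakham: 0.3300×39.6 + 0.1800×31.1 + 0.2100×15.4 + 0.0200×11.4 + 0.2600×7.5 = 24.0780 per 10,000.
Difference = 22.0540 − 24.0780 = -2.0240.

-2.02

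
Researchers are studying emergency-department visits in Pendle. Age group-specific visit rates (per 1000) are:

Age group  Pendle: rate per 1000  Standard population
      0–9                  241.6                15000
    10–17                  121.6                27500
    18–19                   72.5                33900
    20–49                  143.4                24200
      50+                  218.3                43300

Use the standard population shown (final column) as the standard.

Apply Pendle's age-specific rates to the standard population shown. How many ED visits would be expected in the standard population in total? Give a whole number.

22348

Expected ED visits = Σ (standard pop × age-specific rate ÷ 1000)
= 15000×241.6/1000 + 27500×121.6/1000 + 33900×72.5/1000 + 24200×143.4/1000 + 43300×218.3/1000
= 3624.00 + 3344.00 + 2457.75 + 3470.28 + 9452.39 = 22348.42.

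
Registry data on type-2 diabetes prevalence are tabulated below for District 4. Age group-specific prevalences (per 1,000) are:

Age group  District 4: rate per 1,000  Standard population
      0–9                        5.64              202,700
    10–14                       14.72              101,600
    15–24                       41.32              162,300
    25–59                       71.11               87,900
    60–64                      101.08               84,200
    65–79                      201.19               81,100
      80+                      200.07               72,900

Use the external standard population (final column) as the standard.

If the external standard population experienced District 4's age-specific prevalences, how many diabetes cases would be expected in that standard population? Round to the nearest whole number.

Expected diabetes cases = Σ (standard pop × age-specific rate ÷ 1,000)
= 202,700×5.64/1,000 + 101,600×14.72/1,000 + 162,300×41.32/1,000 + 87,900×71.11/1,000 + 84,200×101.08/1,000 + 81,100×201.19/1,000 + 72,900×200.07/1,000
= 1143.23 + 1495.55 + 6706.24 + 6250.57 + 8510.94 + 16316.51 + 14585.10 = 55008.13.

55008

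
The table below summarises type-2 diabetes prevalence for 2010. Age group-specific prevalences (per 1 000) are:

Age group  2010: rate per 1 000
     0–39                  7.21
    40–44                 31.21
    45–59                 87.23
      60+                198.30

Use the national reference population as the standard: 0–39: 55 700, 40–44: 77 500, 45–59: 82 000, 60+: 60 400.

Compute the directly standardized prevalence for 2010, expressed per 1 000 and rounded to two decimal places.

Standard total = 275 600; weights = 0.2021, 0.2812, 0.2975, 0.2192.
Standardized rate: 0.2021×7.21 + 0.2812×31.21 + 0.2975×87.23 + 0.2192×198.30 = 79.6464 per 1 000.

79.65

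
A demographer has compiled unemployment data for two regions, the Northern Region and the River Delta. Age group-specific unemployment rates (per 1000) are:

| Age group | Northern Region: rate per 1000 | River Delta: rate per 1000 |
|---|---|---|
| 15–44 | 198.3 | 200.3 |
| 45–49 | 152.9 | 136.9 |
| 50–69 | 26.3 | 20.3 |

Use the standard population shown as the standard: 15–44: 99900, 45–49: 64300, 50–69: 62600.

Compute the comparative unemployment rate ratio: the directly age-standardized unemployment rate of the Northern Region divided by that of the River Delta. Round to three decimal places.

1.040

Standard total = 226800; weights = 0.4405, 0.2835, 0.2760.
The Northern Region: 0.4405×198.3 + 0.2835×152.9 + 0.2760×26.3 = 137.9542 per 1000.
The River Delta: 0.4405×200.3 + 0.2835×136.9 + 0.2760×20.3 = 132.6429 per 1000.
Ratio = 137.9542 ÷ 132.6429 = 1.04004.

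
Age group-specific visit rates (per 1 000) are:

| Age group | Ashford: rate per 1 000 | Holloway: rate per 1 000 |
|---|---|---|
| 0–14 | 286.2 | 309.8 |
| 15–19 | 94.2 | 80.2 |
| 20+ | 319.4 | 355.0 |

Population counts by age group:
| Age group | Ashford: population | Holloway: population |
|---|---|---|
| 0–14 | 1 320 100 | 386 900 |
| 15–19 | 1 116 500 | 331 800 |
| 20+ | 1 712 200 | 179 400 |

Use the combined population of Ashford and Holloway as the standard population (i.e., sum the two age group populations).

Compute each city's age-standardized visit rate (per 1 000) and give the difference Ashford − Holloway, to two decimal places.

-17.31

Combined standard total = 5 046 900; weights = 0.3382, 0.2870, 0.3748.
Ashford: 0.3382×286.2 + 0.2870×94.2 + 0.3748×319.4 = 243.5456 per 1 000.
Holloway: 0.3382×309.8 + 0.2870×80.2 + 0.3748×355.0 = 260.8532 per 1 000.
Difference = 243.5456 − 260.8532 = -17.3076.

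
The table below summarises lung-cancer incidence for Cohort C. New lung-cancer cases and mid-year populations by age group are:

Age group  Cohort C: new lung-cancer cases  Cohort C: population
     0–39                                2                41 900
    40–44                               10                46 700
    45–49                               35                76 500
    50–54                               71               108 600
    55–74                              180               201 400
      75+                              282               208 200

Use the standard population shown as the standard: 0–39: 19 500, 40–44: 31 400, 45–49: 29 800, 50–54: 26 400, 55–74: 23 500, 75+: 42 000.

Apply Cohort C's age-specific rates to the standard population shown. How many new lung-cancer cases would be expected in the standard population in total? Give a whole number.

Age-specific rates per 100 000 for Cohort C: 4.77, 21.41, 45.75, 65.38, 89.37, 135.45.
Expected new lung-cancer cases = Σ (standard pop × age-specific rate ÷ 100 000)
= 19 500×4.77/100 000 + 31 400×21.41/100 000 + 29 800×45.75/100 000 + 26 400×65.38/100 000 + 23 500×89.37/100 000 + 42 000×135.45/100 000
= 0.93 + 6.72 + 13.63 + 17.26 + 21.00 + 56.89 = 116.44.

116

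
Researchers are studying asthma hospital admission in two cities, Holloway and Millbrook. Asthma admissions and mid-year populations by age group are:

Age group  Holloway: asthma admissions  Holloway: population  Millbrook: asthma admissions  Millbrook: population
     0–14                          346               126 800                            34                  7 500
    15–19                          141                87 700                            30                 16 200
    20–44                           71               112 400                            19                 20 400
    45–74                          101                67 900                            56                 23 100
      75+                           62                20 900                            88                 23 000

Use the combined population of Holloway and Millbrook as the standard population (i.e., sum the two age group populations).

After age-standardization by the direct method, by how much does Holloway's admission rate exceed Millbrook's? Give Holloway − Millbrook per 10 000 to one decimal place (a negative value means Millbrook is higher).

-8.5

Age-specific rates per 10 000 for Holloway: 27.29, 16.08, 6.32, 14.87, 29.67.
For Millbrook: 45.33, 18.52, 9.31, 24.24, 38.26.
Combined standard total = 505 900; weights = 0.2655, 0.2054, 0.2625, 0.1799, 0.0868.
Holloway: 0.2655×27.29 + 0.2054×16.08 + 0.2625×6.32 + 0.1799×14.87 + 0.0868×29.67 = 17.4538 per 10 000.
Millbrook: 0.2655×45.33 + 0.2054×18.52 + 0.2625×9.31 + 0.1799×24.24 + 0.0868×38.26 = 25.9635 per 10 000.
Difference = 17.4538 − 25.9635 = -8.5097.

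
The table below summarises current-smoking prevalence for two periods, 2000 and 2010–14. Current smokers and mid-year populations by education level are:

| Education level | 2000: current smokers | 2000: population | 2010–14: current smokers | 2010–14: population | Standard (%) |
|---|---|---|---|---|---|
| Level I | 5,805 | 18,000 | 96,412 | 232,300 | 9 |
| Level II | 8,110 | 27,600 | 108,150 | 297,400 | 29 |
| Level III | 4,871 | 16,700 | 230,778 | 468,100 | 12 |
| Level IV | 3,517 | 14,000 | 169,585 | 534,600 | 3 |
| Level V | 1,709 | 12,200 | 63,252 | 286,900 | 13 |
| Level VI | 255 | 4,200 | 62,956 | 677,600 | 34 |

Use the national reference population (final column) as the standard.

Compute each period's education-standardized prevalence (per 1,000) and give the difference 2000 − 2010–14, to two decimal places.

Education-specific rates per 1,000 for 2000: 322.500, 293.841, 291.677, 251.214, 140.082, 60.714.
For 2010–14: 415.032, 363.652, 493.010, 317.218, 220.467, 92.910.
Standard weights: 0.09, 0.29, 0.12, 0.03, 0.13, 0.34.
2000: 0.0900×322.500 + 0.2900×293.841 + 0.1200×291.677 + 0.0300×251.214 + 0.1300×140.082 + 0.3400×60.714 = 195.6299 per 1,000.
2010–14: 0.0900×415.032 + 0.2900×363.652 + 0.1200×493.010 + 0.0300×317.218 + 0.1300×220.467 + 0.3400×92.910 = 271.7399 per 1,000.
Difference = 195.6299 − 271.7399 = -76.1099.

-76.11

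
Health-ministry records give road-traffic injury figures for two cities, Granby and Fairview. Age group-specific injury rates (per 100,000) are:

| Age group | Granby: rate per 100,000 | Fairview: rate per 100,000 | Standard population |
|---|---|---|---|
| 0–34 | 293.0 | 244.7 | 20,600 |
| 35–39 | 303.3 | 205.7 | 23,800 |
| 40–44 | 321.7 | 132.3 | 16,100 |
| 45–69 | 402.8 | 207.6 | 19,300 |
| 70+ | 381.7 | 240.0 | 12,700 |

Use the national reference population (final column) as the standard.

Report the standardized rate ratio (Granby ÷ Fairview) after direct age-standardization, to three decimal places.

Standard total = 92,500; weights = 0.2227, 0.2573, 0.1741, 0.2086, 0.1373.
Granby: 0.2227×293.0 + 0.2573×303.3 + 0.1741×321.7 + 0.2086×402.8 + 0.1373×381.7 = 335.7334 per 100,000.
Fairview: 0.2227×244.7 + 0.2573×205.7 + 0.1741×132.3 + 0.2086×207.6 + 0.1373×240.0 = 206.7156 per 100,000.
Ratio = 335.7334 ÷ 206.7156 = 1.62413.

1.624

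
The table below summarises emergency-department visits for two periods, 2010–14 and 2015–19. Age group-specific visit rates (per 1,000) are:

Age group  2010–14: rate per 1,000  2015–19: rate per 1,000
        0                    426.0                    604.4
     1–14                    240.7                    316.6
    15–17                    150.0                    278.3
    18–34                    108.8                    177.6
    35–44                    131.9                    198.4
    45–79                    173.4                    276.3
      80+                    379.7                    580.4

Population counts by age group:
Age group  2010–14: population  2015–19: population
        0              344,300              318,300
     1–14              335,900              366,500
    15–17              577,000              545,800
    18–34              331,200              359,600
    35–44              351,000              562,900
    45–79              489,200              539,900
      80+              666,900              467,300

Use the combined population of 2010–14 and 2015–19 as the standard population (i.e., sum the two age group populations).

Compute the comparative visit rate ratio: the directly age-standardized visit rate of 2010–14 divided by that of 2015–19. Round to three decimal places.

Combined standard total = 6,255,800; weights = 0.1059, 0.1123, 0.1795, 0.1104, 0.1461, 0.1645, 0.1813.
2010–14: 0.1059×426.0 + 0.1123×240.7 + 0.1795×150.0 + 0.1104×108.8 + 0.1461×131.9 + 0.1645×173.4 + 0.1813×379.7 = 227.7182 per 1,000.
2015–19: 0.1059×604.4 + 0.1123×316.6 + 0.1795×278.3 + 0.1104×177.6 + 0.1461×198.4 + 0.1645×276.3 + 0.1813×580.4 = 348.7906 per 1,000.
Ratio = 227.7182 ÷ 348.7906 = 0.65288.

0.653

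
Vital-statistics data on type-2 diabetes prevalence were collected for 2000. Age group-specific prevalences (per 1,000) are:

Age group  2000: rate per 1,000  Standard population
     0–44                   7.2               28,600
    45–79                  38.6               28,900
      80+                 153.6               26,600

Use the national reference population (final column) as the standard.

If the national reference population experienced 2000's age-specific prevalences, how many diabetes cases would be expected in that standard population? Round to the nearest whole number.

5407

Expected diabetes cases = Σ (standard pop × age-specific rate ÷ 1,000)
= 28,600×7.2/1,000 + 28,900×38.6/1,000 + 26,600×153.6/1,000
= 205.92 + 1115.54 + 4085.76 = 5407.22.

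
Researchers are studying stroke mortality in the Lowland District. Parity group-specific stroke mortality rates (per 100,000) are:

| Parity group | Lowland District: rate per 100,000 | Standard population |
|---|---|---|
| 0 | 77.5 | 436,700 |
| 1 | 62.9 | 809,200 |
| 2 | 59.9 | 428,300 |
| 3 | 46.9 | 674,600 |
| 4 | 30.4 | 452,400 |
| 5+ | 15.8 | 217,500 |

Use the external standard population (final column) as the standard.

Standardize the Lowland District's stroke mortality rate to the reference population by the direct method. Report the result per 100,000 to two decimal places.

52.75

Standard total = 3,018,700; weights = 0.1447, 0.2681, 0.1419, 0.2235, 0.1499, 0.0721.
Standardized rate: 0.1447×77.5 + 0.2681×62.9 + 0.1419×59.9 + 0.2235×46.9 + 0.1499×30.4 + 0.0721×15.8 = 52.7466 per 100,000.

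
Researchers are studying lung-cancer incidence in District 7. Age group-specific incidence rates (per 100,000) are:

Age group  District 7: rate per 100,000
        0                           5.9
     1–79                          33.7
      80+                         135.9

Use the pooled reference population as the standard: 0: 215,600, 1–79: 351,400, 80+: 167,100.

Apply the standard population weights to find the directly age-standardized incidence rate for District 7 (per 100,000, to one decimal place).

Standard total = 734,100; weights = 0.2937, 0.4787, 0.2276.
Standardized rate: 0.2937×5.9 + 0.4787×33.7 + 0.2276×135.9 = 48.7987 per 100,000.

48.8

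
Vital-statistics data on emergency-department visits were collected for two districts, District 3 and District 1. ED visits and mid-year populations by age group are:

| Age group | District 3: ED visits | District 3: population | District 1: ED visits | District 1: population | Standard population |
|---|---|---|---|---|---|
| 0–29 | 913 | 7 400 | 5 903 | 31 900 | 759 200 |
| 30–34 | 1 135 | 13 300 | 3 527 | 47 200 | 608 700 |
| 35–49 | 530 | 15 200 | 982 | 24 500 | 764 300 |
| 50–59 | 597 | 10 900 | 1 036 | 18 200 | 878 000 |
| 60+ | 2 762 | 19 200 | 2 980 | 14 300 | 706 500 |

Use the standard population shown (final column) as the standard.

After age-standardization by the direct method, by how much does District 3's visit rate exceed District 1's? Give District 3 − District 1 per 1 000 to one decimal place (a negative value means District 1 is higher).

Age-specific rates per 1 000 for District 3: 123.378, 85.338, 34.868, 54.771, 143.854.
For District 1: 185.047, 74.725, 40.082, 56.923, 208.392.
Standard total = 3 716 700; weights = 0.2043, 0.1638, 0.2056, 0.2362, 0.1901.
District 3: 0.2043×123.378 + 0.1638×85.338 + 0.2056×34.868 + 0.2362×54.771 + 0.1901×143.854 = 86.6322 per 1 000.
District 1: 0.2043×185.047 + 0.1638×74.725 + 0.2056×40.082 + 0.2362×56.923 + 0.1901×208.392 = 111.3391 per 1 000.
Difference = 86.6322 − 111.3391 = -24.7069.

-24.7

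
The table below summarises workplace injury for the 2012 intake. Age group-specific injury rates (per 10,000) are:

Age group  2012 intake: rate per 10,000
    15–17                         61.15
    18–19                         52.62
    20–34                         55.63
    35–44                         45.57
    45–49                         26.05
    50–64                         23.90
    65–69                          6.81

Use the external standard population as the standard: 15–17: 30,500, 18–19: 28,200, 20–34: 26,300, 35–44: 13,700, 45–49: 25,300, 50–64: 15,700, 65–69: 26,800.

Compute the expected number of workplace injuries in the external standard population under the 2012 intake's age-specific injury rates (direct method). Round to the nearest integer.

Expected workplace injuries = Σ (standard pop × age-specific rate ÷ 10,000)
= 30,500×61.15/10,000 + 28,200×52.62/10,000 + 26,300×55.63/10,000 + 13,700×45.57/10,000 + 25,300×26.05/10,000 + 15,700×23.90/10,000 + 26,800×6.81/10,000
= 186.51 + 148.39 + 146.31 + 62.43 + 65.91 + 37.52 + 18.25 = 665.31.

665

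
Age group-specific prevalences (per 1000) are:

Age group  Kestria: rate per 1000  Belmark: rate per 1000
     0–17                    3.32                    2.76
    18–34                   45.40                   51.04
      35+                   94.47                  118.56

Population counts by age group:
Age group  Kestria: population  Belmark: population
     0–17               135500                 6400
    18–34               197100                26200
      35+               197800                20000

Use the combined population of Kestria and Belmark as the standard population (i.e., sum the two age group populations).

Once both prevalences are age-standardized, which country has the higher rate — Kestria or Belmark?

Combined standard total = 583000; weights = 0.2434, 0.3830, 0.3736.
Kestria: 0.2434×3.32 + 0.3830×45.40 + 0.3736×94.47 = 53.4897 per 1000.
Belmark: 0.2434×2.76 + 0.3830×51.04 + 0.3736×118.56 = 64.5133 per 1000.

Belmark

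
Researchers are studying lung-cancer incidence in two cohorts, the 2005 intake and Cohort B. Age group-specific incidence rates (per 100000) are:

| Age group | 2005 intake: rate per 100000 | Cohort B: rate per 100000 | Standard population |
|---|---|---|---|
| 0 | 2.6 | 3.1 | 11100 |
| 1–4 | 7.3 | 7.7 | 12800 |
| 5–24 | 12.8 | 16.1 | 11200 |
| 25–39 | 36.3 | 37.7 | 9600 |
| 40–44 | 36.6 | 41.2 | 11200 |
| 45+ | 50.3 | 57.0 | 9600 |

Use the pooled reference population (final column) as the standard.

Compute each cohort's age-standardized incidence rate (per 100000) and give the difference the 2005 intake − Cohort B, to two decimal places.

Standard total = 65500; weights = 0.1695, 0.1954, 0.1710, 0.1466, 0.1710, 0.1466.
The 2005 intake: 0.1695×2.6 + 0.1954×7.3 + 0.1710×12.8 + 0.1466×36.3 + 0.1710×36.6 + 0.1466×50.3 = 23.0067 per 100000.
Cohort B: 0.1695×3.1 + 0.1954×7.7 + 0.1710×16.1 + 0.1466×37.7 + 0.1710×41.2 + 0.1466×57.0 = 25.7076 per 100000.
Difference = 23.0067 − 25.7076 = -2.7009.

-2.70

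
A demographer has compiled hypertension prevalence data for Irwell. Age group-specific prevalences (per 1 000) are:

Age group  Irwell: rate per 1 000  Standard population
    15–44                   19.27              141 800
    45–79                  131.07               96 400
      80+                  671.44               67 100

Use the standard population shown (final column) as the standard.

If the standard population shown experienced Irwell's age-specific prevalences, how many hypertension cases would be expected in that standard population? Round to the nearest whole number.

Expected hypertension cases = Σ (standard pop × age-specific rate ÷ 1 000)
= 141 800×19.27/1 000 + 96 400×131.07/1 000 + 67 100×671.44/1 000
= 2732.49 + 12635.15 + 45053.62 = 60421.26.

60421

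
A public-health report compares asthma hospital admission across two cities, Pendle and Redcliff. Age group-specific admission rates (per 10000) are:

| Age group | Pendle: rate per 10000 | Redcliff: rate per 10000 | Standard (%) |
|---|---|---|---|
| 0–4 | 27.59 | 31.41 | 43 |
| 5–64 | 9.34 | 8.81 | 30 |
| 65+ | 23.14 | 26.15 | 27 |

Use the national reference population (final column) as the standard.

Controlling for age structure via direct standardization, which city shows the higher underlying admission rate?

Redcliff

Standard weights: 0.43, 0.30, 0.27.
Pendle: 0.4300×27.59 + 0.3000×9.34 + 0.2700×23.14 = 20.9135 per 10000.
Redcliff: 0.4300×31.41 + 0.3000×8.81 + 0.2700×26.15 = 23.2098 per 10000.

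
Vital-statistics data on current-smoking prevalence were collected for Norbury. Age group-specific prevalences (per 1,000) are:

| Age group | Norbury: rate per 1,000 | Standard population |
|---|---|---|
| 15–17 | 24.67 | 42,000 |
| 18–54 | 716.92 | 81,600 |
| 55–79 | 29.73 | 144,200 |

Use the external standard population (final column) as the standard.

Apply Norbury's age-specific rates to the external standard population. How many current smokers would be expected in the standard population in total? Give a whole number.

Expected current smokers = Σ (standard pop × age-specific rate ÷ 1,000)
= 42,000×24.67/1,000 + 81,600×716.92/1,000 + 144,200×29.73/1,000
= 1036.14 + 58500.67 + 4287.07 = 63823.88.

63824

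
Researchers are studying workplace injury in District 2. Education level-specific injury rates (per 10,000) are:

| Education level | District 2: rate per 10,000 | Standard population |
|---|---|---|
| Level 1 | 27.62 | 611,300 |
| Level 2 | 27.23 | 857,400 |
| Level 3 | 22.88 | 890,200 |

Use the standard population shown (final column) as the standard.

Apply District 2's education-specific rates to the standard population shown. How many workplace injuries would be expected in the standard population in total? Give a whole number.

6060

Expected workplace injuries = Σ (standard pop × education-specific rate ÷ 10,000)
= 611,300×27.62/10,000 + 857,400×27.23/10,000 + 890,200×22.88/10,000
= 1688.41 + 2334.70 + 2036.78 = 6059.89.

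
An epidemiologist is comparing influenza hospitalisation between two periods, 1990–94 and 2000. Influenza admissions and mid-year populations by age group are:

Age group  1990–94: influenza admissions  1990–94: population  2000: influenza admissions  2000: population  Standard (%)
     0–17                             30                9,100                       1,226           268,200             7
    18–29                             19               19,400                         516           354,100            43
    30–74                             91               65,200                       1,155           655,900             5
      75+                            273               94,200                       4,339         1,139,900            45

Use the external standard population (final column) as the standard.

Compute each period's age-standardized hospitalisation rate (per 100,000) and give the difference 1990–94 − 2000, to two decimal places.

-72.17

Age-specific rates per 100,000 for 1990–94: 329.67, 97.94, 139.57, 289.81.
For 2000: 457.12, 145.72, 176.09, 380.65.
Standard weights: 0.07, 0.43, 0.05, 0.45.
1990–94: 0.0700×329.67 + 0.4300×97.94 + 0.0500×139.57 + 0.4500×289.81 = 202.5829 per 100,000.
2000: 0.0700×457.12 + 0.4300×145.72 + 0.0500×176.09 + 0.4500×380.65 = 274.7548 per 100,000.
Difference = 202.5829 − 274.7548 = -72.1719.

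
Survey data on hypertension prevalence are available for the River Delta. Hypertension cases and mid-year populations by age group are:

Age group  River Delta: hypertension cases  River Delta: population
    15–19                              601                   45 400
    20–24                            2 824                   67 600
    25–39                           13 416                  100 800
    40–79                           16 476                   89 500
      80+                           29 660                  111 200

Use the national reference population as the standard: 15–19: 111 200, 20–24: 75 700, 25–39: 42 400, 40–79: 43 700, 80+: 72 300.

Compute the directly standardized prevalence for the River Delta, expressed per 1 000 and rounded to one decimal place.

108.9

Age-specific rates per 1 000 for the River Delta: 13.238, 41.775, 133.095, 184.089, 266.727.
Standard total = 345 300; weights = 0.3220, 0.2192, 0.1228, 0.1266, 0.2094.
Standardized rate: 0.3220×13.238 + 0.2192×41.775 + 0.1228×133.095 + 0.1266×184.089 + 0.2094×266.727 = 108.9103 per 1 000.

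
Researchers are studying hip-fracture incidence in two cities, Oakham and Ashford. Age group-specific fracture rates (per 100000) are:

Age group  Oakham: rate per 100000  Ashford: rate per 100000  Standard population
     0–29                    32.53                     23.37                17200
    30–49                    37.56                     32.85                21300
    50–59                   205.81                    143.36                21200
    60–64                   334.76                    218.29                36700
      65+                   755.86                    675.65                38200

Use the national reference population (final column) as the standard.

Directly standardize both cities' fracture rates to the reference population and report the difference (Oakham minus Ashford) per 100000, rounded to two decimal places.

Standard total = 134600; weights = 0.1278, 0.1582, 0.1575, 0.2727, 0.2838.
Oakham: 0.1278×32.53 + 0.1582×37.56 + 0.1575×205.81 + 0.2727×334.76 + 0.2838×755.86 = 348.3080 per 100000.
Ashford: 0.1278×23.37 + 0.1582×32.85 + 0.1575×143.36 + 0.2727×218.29 + 0.2838×675.65 = 282.0355 per 100000.
Difference = 348.3080 − 282.0355 = 66.2726.

66.27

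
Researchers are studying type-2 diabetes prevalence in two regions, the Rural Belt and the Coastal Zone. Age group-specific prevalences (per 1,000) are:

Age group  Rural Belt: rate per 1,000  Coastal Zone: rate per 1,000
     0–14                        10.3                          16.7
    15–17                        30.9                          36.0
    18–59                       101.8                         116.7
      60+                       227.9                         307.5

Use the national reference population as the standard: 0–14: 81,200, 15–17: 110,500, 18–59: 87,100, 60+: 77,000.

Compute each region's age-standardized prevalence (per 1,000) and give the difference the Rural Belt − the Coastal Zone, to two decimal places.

Standard total = 355,800; weights = 0.2282, 0.3106, 0.2448, 0.2164.
The Rural Belt: 0.2282×10.3 + 0.3106×30.9 + 0.2448×101.8 + 0.2164×227.9 = 86.1886 per 1,000.
The Coastal Zone: 0.2282×16.7 + 0.3106×36.0 + 0.2448×116.7 + 0.2164×307.5 = 110.1071 per 1,000.
Difference = 86.1886 − 110.1071 = -23.9185.

-23.92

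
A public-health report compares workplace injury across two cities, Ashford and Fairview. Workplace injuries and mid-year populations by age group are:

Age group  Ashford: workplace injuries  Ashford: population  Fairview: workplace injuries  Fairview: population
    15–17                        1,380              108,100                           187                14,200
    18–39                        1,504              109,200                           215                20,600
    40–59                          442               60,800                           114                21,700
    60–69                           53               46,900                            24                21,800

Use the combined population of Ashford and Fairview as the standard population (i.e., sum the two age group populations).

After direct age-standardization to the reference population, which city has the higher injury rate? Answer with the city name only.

Age-specific rates per 10,000 for Ashford: 127.66, 137.73, 72.70, 11.30.
For Fairview: 131.69, 104.37, 52.53, 11.01.
Combined standard total = 403,300; weights = 0.3032, 0.3218, 0.2046, 0.1703.
Ashford: 0.3032×127.66 + 0.3218×137.73 + 0.2046×72.70 + 0.1703×11.30 = 99.8360 per 10,000.
Fairview: 0.3032×131.69 + 0.3218×104.37 + 0.2046×52.53 + 0.1703×11.01 = 86.1473 per 10,000.

Ashford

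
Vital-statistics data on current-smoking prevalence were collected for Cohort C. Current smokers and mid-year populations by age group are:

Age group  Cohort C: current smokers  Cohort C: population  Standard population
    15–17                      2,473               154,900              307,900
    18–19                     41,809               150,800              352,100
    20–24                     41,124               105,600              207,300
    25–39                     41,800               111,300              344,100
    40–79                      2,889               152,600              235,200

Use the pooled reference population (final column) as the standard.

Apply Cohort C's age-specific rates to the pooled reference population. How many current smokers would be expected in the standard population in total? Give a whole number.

316947

Age-specific rates per 1,000 for Cohort C: 15.965, 277.248, 389.432, 375.562, 18.932.
Expected current smokers = Σ (standard pop × age-specific rate ÷ 1,000)
= 307,900×15.965/1,000 + 352,100×277.248/1,000 + 207,300×389.432/1,000 + 344,100×375.562/1,000 + 235,200×18.932/1,000
= 4915.67 + 97619.02 + 80729.22 + 129230.73 + 4452.77 = 316947.41.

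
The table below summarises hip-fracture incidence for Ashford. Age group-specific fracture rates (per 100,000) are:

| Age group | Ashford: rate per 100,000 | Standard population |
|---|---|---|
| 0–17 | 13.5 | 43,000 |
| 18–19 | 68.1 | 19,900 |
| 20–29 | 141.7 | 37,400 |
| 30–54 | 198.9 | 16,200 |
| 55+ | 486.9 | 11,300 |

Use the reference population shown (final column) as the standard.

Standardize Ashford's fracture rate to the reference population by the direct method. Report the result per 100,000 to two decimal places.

Standard total = 127,800; weights = 0.3365, 0.1557, 0.2926, 0.1268, 0.0884.
Standardized rate: 0.3365×13.5 + 0.1557×68.1 + 0.2926×141.7 + 0.1268×198.9 + 0.0884×486.9 = 124.8781 per 100,000.

124.88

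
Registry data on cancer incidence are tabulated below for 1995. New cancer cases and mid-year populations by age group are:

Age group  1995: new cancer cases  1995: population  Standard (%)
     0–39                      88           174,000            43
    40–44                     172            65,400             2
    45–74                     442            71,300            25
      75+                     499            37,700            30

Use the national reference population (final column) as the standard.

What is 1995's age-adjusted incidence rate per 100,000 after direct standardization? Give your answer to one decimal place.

Age-specific rates per 100,000 for 1995: 50.57, 263.00, 619.92, 1323.61.
Standard weights: 0.43, 0.02, 0.25, 0.30.
Standardized rate: 0.4300×50.57 + 0.0200×263.00 + 0.2500×619.92 + 0.3000×1323.61 = 579.0683 per 100,000.

579.1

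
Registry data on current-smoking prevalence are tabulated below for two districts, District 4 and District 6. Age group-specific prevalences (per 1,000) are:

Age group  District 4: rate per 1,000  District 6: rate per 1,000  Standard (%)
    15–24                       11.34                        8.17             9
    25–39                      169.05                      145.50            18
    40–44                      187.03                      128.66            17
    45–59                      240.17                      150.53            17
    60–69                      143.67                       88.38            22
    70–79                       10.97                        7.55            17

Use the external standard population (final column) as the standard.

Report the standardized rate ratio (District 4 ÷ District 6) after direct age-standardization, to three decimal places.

1.446

Standard weights: 0.09, 0.18, 0.17, 0.17, 0.22, 0.17.
District 4: 0.0900×11.34 + 0.1800×169.05 + 0.1700×187.03 + 0.1700×240.17 + 0.2200×143.67 + 0.1700×10.97 = 137.5459 per 1,000.
District 6: 0.0900×8.17 + 0.1800×145.50 + 0.1700×128.66 + 0.1700×150.53 + 0.2200×88.38 + 0.1700×7.55 = 95.1147 per 1,000.
Ratio = 137.5459 ÷ 95.1147 = 1.44611.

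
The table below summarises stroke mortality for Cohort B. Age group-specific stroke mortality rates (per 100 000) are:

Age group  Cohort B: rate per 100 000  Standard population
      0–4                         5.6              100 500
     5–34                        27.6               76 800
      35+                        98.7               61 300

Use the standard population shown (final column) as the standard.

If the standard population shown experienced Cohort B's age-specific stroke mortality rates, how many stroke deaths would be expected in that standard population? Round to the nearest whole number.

Expected stroke deaths = Σ (standard pop × age-specific rate ÷ 100 000)
= 100 500×5.6/100 000 + 76 800×27.6/100 000 + 61 300×98.7/100 000
= 5.63 + 21.20 + 60.50 = 87.33.

87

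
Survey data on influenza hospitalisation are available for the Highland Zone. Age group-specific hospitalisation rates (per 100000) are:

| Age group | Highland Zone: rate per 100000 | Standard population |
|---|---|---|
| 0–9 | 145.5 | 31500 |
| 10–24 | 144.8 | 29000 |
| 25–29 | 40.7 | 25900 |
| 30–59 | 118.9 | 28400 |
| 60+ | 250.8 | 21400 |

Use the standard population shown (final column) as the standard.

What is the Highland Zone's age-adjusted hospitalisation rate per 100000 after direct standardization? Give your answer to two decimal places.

Standard total = 136200; weights = 0.2313, 0.2129, 0.1902, 0.2085, 0.1571.
Standardized rate: 0.2313×145.5 + 0.2129×144.8 + 0.1902×40.7 + 0.2085×118.9 + 0.1571×250.8 = 136.4204 per 100000.

136.42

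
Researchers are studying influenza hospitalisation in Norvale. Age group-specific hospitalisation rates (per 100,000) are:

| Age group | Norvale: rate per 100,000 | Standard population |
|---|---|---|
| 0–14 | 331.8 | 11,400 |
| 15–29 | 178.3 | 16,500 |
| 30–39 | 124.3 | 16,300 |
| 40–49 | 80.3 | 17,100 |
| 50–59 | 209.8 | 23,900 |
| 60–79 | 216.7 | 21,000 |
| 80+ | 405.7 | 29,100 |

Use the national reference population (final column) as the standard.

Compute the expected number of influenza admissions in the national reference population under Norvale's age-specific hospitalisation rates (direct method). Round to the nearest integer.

Expected influenza admissions = Σ (standard pop × age-specific rate ÷ 100,000)
= 11,400×331.8/100,000 + 16,500×178.3/100,000 + 16,300×124.3/100,000 + 17,100×80.3/100,000 + 23,900×209.8/100,000 + 21,000×216.7/100,000 + 29,100×405.7/100,000
= 37.83 + 29.42 + 20.26 + 13.73 + 50.14 + 45.51 + 118.06 = 314.94.

315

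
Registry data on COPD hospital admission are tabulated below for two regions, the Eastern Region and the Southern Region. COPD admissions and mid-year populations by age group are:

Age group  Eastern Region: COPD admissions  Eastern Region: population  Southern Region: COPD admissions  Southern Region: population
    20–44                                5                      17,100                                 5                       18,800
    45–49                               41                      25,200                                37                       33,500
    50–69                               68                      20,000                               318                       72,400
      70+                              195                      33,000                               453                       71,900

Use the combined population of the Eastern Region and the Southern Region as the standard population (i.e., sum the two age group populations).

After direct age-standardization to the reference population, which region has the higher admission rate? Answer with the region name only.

Age-specific rates per 10,000 for the Eastern Region: 2.92, 16.27, 34.00, 59.09.
For the Southern Region: 2.66, 11.04, 43.92, 63.00.
Combined standard total = 291,900; weights = 0.1230, 0.2011, 0.3165, 0.3594.
The Eastern Region: 0.1230×2.92 + 0.2011×16.27 + 0.3165×34.00 + 0.3594×59.09 = 35.6295 per 10,000.
The Southern Region: 0.1230×2.66 + 0.2011×11.04 + 0.3165×43.92 + 0.3594×63.00 = 39.0935 per 10,000.

Southern Region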